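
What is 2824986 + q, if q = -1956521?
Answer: 868465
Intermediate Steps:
2824986 + q = 2824986 - 1956521 = 868465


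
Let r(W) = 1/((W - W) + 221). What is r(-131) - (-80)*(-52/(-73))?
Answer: 919433/16133 ≈ 56.991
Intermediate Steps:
r(W) = 1/221 (r(W) = 1/(0 + 221) = 1/221)
r(-131) - (-80)*(-52/(-73)) = 1/221 - (-80)*(-52/(-73)) = 1/221 - (-80)*(-52*(-1/73)) = 1/221 - (-80)*52/73 = 1/221 - 1*(-4160/73) = 1/221 + 4160/73 = 919433/16133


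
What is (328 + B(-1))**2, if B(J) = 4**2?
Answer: 118336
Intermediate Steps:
B(J) = 16
(328 + B(-1))**2 = (328 + 16)**2 = 344**2 = 118336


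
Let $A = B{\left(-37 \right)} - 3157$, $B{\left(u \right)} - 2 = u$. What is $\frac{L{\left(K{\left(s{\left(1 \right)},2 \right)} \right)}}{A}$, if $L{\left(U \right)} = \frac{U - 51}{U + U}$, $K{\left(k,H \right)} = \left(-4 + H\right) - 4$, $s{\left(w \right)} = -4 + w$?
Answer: $- \frac{1}{672} \approx -0.0014881$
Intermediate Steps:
$B{\left(u \right)} = 2 + u$
$K{\left(k,H \right)} = -8 + H$
$L{\left(U \right)} = \frac{-51 + U}{2 U}$
$A = -3192$ ($A = \left(2 - 37\right) - 3157 = -35 - 3157 = -3192$)
$\frac{L{\left(K{\left(s{\left(1 \right)},2 \right)} \right)}}{A} = \frac{\frac{1}{2} \frac{1}{-8 + 2} \left(-51 + \left(-8 + 2\right)\right)}{-3192} = \frac{-51 - 6}{2 \left(-6\right)} \left(- \frac{1}{3192}\right) = \frac{1}{2} \left(- \frac{1}{6}\right) \left(-57\right) \left(- \frac{1}{3192}\right) = \frac{19}{4} \left(- \frac{1}{3192}\right) = - \frac{1}{672}$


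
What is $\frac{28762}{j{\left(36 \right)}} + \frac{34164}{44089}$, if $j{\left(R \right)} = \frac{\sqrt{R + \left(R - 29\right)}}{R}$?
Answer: $\frac{34164}{44089} + \frac{1035432 \sqrt{43}}{43} \approx 1.579 \cdot 10^{5}$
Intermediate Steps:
$j{\left(R \right)} = \frac{\sqrt{-29 + 2 R}}{R}$ ($j{\left(R \right)} = \frac{\sqrt{R + \left(-29 + R\right)}}{R} = \frac{\sqrt{-29 + 2 R}}{R}$)
$\frac{28762}{j{\left(36 \right)}} + \frac{34164}{44089} = \frac{28762}{\frac{1}{36} \sqrt{-29 + 2 \cdot 36}} + \frac{34164}{44089} = \frac{28762}{\frac{1}{36} \sqrt{-29 + 72}} + 34164 \cdot \frac{1}{44089} = \frac{28762}{\frac{1}{36} \sqrt{43}} + \frac{34164}{44089} = 28762 \frac{36 \sqrt{43}}{43} + \frac{34164}{44089} = \frac{1035432 \sqrt{43}}{43} + \frac{34164}{44089} = \frac{34164}{44089} + \frac{1035432 \sqrt{43}}{43}$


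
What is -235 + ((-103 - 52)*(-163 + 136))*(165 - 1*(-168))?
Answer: 1393370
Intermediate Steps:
-235 + ((-103 - 52)*(-163 + 136))*(165 - 1*(-168)) = -235 + (-155*(-27))*(165 + 168) = -235 + 4185*333 = -235 + 1393605 = 1393370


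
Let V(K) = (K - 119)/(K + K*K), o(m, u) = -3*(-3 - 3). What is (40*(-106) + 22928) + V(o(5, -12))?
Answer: 6391195/342 ≈ 18688.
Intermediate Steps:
o(m, u) = 18 (o(m, u) = -3*(-6) = 18)
V(K) = (-119 + K)/(K + K²)
(40*(-106) + 22928) + V(o(5, -12)) = (40*(-106) + 22928) + (-119 + 18)/(18*(1 + 18)) = (-4240 + 22928) + (1/18)*(-101)/19 = 18688 + (1/18)*(1/19)*(-101) = 18688 - 101/342 = 6391195/342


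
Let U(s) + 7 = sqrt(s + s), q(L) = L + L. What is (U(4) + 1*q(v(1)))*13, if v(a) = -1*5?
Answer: -221 + 26*sqrt(2) ≈ -184.23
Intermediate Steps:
v(a) = -5
q(L) = 2*L
U(s) = -7 + sqrt(2)*sqrt(s) (U(s) = -7 + sqrt(s + s) = -7 + sqrt(2*s) = -7 + sqrt(2)*sqrt(s))
(U(4) + 1*q(v(1)))*13 = ((-7 + sqrt(2)*sqrt(4)) + 1*(2*(-5)))*13 = ((-7 + sqrt(2)*2) + 1*(-10))*13 = ((-7 + 2*sqrt(2)) - 10)*13 = (-17 + 2*sqrt(2))*13 = -221 + 26*sqrt(2)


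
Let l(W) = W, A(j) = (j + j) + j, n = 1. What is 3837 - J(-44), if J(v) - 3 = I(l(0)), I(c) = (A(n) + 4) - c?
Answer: 3827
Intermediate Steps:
A(j) = 3*j (A(j) = 2*j + j = 3*j)
I(c) = 7 - c (I(c) = (3*1 + 4) - c = (3 + 4) - c = 7 - c)
J(v) = 10 (J(v) = 3 + (7 - 1*0) = 3 + (7 + 0) = 3 + 7 = 10)
3837 - J(-44) = 3837 - 1*10 = 3837 - 10 = 3827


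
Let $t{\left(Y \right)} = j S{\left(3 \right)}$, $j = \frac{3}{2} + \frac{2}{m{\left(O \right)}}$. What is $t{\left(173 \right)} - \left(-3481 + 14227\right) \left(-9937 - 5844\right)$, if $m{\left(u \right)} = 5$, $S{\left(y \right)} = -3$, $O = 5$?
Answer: $\frac{1695826203}{10} \approx 1.6958 \cdot 10^{8}$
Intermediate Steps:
$j = \frac{19}{10}$ ($j = \frac{3}{2} + \frac{2}{5} = \frac{19}{10} \approx 1.9$)
$t{\left(Y \right)} = - \frac{57}{10}$ ($t{\left(Y \right)} = \frac{19}{10} \left(-3\right) = - \frac{57}{10}$)
$t{\left(173 \right)} - \left(-3481 + 14227\right) \left(-9937 - 5844\right) = - \frac{57}{10} - \left(-3481 + 14227\right) \left(-9937 - 5844\right) = - \frac{57}{10} - 10746 \left(-15781\right) = - \frac{57}{10} - -169582626 = - \frac{57}{10} + 169582626 = \frac{1695826203}{10}$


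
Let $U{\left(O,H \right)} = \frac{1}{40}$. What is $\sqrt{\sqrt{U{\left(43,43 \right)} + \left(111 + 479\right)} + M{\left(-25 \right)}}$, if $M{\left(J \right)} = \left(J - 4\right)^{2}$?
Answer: $\frac{\sqrt{84100 + 5 \sqrt{236010}}}{10} \approx 29.416$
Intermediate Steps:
$M{\left(J \right)} = \left(-4 + J\right)^{2}$
$U{\left(O,H \right)} = \frac{1}{40}$
$\sqrt{\sqrt{U{\left(43,43 \right)} + \left(111 + 479\right)} + M{\left(-25 \right)}} = \sqrt{\sqrt{\frac{1}{40} + \left(111 + 479\right)} + \left(-4 - 25\right)^{2}} = \sqrt{\sqrt{\frac{1}{40} + 590} + \left(-29\right)^{2}} = \sqrt{\sqrt{\frac{23601}{40}} + 841} = \sqrt{\frac{\sqrt{236010}}{20} + 841} = \sqrt{841 + \frac{\sqrt{236010}}{20}}$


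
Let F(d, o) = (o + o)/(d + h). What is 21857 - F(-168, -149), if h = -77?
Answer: 5354667/245 ≈ 21856.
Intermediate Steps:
F(d, o) = 2*o/(-77 + d) (F(d, o) = (o + o)/(d - 77) = (2*o)/(-77 + d) = 2*o/(-77 + d))
21857 - F(-168, -149) = 21857 - 2*(-149)/(-77 - 168) = 21857 - 2*(-149)/(-245) = 21857 - 2*(-149)*(-1)/245 = 21857 - 1*298/245 = 21857 - 298/245 = 5354667/245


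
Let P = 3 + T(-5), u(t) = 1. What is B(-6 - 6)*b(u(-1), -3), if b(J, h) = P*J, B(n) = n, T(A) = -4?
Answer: 12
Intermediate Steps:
P = -1 (P = 3 - 4 = -1)
b(J, h) = -J
B(-6 - 6)*b(u(-1), -3) = (-6 - 6)*(-1*1) = -12*(-1) = 12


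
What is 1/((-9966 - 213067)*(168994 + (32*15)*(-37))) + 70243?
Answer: 2369308522511445/33730172722 ≈ 70243.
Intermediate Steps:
1/((-9966 - 213067)*(168994 + (32*15)*(-37))) + 70243 = 1/(-223033*(168994 + 480*(-37))) + 70243 = 1/(-223033*(168994 - 17760)) + 70243 = 1/(-223033*151234) + 70243 = 1/(-33730172722) + 70243 = -1/33730172722 + 70243 = 2369308522511445/33730172722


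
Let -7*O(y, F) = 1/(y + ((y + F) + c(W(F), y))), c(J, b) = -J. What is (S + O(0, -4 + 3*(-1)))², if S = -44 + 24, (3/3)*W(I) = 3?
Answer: 1957201/4900 ≈ 399.43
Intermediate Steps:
W(I) = 3
O(y, F) = -1/(7*(-3 + F + 2*y)) (O(y, F) = -1/(7*(y + ((y + F) - 1*3))) = -1/(7*(y + ((F + y) - 3))) = -1/(7*(y + (-3 + F + y))) = -1/(7*(-3 + F + 2*y)))
S = -20
(S + O(0, -4 + 3*(-1)))² = (-20 - 1/(-21 + 7*(-4 + 3*(-1)) + 14*0))² = (-20 - 1/(-21 + 7*(-4 - 3) + 0))² = (-20 - 1/(-21 + 7*(-7) + 0))² = (-20 - 1/(-21 - 49 + 0))² = (-20 - 1/(-70))² = (-20 - 1*(-1/70))² = (-20 + 1/70)² = (-1399/70)² = 1957201/4900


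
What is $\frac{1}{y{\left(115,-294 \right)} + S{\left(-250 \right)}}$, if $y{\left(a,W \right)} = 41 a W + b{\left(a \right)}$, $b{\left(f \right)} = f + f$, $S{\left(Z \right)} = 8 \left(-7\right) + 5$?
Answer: $- \frac{1}{1386031} \approx -7.2148 \cdot 10^{-7}$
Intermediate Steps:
$S{\left(Z \right)} = -51$ ($S{\left(Z \right)} = -56 + 5 = -51$)
$b{\left(f \right)} = 2 f$
$y{\left(a,W \right)} = 2 a + 41 W a$ ($y{\left(a,W \right)} = 41 a W + 2 a = 41 W a + 2 a = 2 a + 41 W a$)
$\frac{1}{y{\left(115,-294 \right)} + S{\left(-250 \right)}} = \frac{1}{115 \left(2 + 41 \left(-294\right)\right) - 51} = \frac{1}{115 \left(2 - 12054\right) - 51} = \frac{1}{115 \left(-12052\right) - 51} = \frac{1}{-1385980 - 51} = \frac{1}{-1386031} = - \frac{1}{1386031}$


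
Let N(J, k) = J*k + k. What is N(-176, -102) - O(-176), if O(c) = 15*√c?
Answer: 17850 - 60*I*√11 ≈ 17850.0 - 199.0*I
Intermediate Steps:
N(J, k) = k + J*k
N(-176, -102) - O(-176) = -102*(1 - 176) - 15*√(-176) = -102*(-175) - 15*4*I*√11 = 17850 - 60*I*√11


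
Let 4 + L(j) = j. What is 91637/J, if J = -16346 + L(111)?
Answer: -91637/16239 ≈ -5.6430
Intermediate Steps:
L(j) = -4 + j
J = -16239 (J = -16346 + (-4 + 111) = -16346 + 107 = -16239)
91637/J = 91637/(-16239) = 91637*(-1/16239) = -91637/16239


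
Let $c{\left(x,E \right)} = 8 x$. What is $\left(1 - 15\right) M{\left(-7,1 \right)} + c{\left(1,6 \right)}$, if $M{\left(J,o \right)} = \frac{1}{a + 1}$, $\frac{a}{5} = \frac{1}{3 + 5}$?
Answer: $- \frac{8}{13} \approx -0.61539$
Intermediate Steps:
$a = \frac{5}{8}$ ($a = \frac{5}{3 + 5} = \frac{5}{8} \approx 0.625$)
$M{\left(J,o \right)} = \frac{8}{13}$ ($M{\left(J,o \right)} = \frac{1}{\frac{5}{8} + 1} = \frac{1}{\frac{13}{8}} = \frac{8}{13}$)
$\left(1 - 15\right) M{\left(-7,1 \right)} + c{\left(1,6 \right)} = \left(1 - 15\right) \frac{8}{13} + 8 \cdot 1 = \left(1 - 15\right) \frac{8}{13} + 8 = \left(-14\right) \frac{8}{13} + 8 = - \frac{112}{13} + 8 = - \frac{8}{13}$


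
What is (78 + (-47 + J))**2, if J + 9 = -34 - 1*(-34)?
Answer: 484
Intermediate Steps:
J = -9 (J = -9 + (-34 - 1*(-34)) = -9 + (-34 + 34) = -9 + 0 = -9)
(78 + (-47 + J))**2 = (78 + (-47 - 9))**2 = (78 - 56)**2 = 22**2 = 484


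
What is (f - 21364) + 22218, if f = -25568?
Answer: -24714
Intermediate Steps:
(f - 21364) + 22218 = (-25568 - 21364) + 22218 = -46932 + 22218 = -24714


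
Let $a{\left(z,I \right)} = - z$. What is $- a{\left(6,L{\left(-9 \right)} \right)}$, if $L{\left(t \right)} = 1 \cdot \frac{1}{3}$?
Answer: $6$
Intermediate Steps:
$L{\left(t \right)} = \frac{1}{3}$ ($L{\left(t \right)} = 1 \cdot \frac{1}{3} = \frac{1}{3}$)
$- a{\left(6,L{\left(-9 \right)} \right)} = - \left(-1\right) 6 = \left(-1\right) \left(-6\right) = 6$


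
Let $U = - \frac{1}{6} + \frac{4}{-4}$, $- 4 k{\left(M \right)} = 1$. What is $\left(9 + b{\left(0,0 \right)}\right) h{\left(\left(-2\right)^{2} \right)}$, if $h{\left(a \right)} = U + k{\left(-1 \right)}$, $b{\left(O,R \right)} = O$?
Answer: $- \frac{51}{4} \approx -12.75$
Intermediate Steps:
$k{\left(M \right)} = - \frac{1}{4}$ ($k{\left(M \right)} = \left(- \frac{1}{4}\right) 1 = - \frac{1}{4}$)
$U = - \frac{7}{6}$ ($U = \left(-1\right) \frac{1}{6} + 4 \left(- \frac{1}{4}\right) = - \frac{1}{6} - 1 = - \frac{7}{6} \approx -1.1667$)
$h{\left(a \right)} = - \frac{17}{12}$ ($h{\left(a \right)} = - \frac{7}{6} - \frac{1}{4} = - \frac{17}{12}$)
$\left(9 + b{\left(0,0 \right)}\right) h{\left(\left(-2\right)^{2} \right)} = \left(9 + 0\right) \left(- \frac{17}{12}\right) = 9 \left(- \frac{17}{12}\right) = - \frac{51}{4}$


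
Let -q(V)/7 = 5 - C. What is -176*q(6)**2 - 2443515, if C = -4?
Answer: -3142059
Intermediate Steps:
q(V) = -63 (q(V) = -7*(5 - 1*(-4)) = -7*(5 + 4) = -7*9 = -63)
-176*q(6)**2 - 2443515 = -176*(-63)**2 - 2443515 = -176*3969 - 2443515 = -698544 - 2443515 = -3142059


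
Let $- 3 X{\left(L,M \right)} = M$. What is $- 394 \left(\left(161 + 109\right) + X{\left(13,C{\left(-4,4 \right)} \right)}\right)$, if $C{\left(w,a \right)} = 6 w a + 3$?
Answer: $-118594$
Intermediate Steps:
$C{\left(w,a \right)} = 3 + 6 a w$ ($C{\left(w,a \right)} = 6 a w + 3 = 3 + 6 a w$)
$X{\left(L,M \right)} = - \frac{M}{3}$
$- 394 \left(\left(161 + 109\right) + X{\left(13,C{\left(-4,4 \right)} \right)}\right) = - 394 \left(\left(161 + 109\right) - \frac{3 + 6 \cdot 4 \left(-4\right)}{3}\right) = - 394 \left(270 - \frac{3 - 96}{3}\right) = - 394 \left(270 - -31\right) = - 394 \left(270 + 31\right) = \left(-394\right) 301 = -118594$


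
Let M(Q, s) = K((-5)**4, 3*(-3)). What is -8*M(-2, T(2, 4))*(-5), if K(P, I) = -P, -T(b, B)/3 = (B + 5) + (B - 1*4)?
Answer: -25000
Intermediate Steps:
T(b, B) = -3 - 6*B (T(b, B) = -3*((B + 5) + (B - 1*4)) = -3*((5 + B) + (B - 4)) = -3*((5 + B) + (-4 + B)) = -3*(1 + 2*B) = -3 - 6*B)
M(Q, s) = -625 (M(Q, s) = -1*(-5)**4 = -1*625 = -625)
-8*M(-2, T(2, 4))*(-5) = -8*(-625)*(-5) = 5000*(-5) = -25000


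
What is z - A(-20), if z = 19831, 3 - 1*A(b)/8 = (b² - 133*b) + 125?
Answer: 45287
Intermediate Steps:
A(b) = -976 - 8*b² + 1064*b (A(b) = 24 - 8*((b² - 133*b) + 125) = 24 - 8*(125 + b² - 133*b) = 24 + (-1000 - 8*b² + 1064*b) = -976 - 8*b² + 1064*b)
z - A(-20) = 19831 - (-976 - 8*(-20)² + 1064*(-20)) = 19831 - (-976 - 8*400 - 21280) = 19831 - (-976 - 3200 - 21280) = 19831 - 1*(-25456) = 19831 + 25456 = 45287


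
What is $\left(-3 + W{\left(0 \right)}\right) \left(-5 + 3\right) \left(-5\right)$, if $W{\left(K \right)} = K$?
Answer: $-30$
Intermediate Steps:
$\left(-3 + W{\left(0 \right)}\right) \left(-5 + 3\right) \left(-5\right) = \left(-3 + 0\right) \left(-5 + 3\right) \left(-5\right) = - 3 \left(\left(-2\right) \left(-5\right)\right) = \left(-3\right) 10 = -30$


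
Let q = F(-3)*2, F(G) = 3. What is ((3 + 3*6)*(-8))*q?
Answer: -1008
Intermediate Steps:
q = 6 (q = 3*2 = 6)
((3 + 3*6)*(-8))*q = ((3 + 3*6)*(-8))*6 = ((3 + 18)*(-8))*6 = (21*(-8))*6 = -168*6 = -1008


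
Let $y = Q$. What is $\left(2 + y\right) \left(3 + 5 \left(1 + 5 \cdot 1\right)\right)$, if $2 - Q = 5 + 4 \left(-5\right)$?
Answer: $627$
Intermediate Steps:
$Q = 17$ ($Q = 2 - \left(5 + 4 \left(-5\right)\right) = 2 - \left(5 - 20\right) = 2 - -15 = 2 + 15 = 17$)
$y = 17$
$\left(2 + y\right) \left(3 + 5 \left(1 + 5 \cdot 1\right)\right) = \left(2 + 17\right) \left(3 + 5 \left(1 + 5 \cdot 1\right)\right) = 19 \left(3 + 5 \left(1 + 5\right)\right) = 19 \left(3 + 5 \cdot 6\right) = 19 \left(3 + 30\right) = 19 \cdot 33 = 627$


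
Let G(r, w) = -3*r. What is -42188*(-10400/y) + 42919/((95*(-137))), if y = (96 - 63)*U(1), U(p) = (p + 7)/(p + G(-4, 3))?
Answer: 9279396841673/429495 ≈ 2.1605e+7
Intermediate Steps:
U(p) = (7 + p)/(12 + p) (U(p) = (p + 7)/(p - 3*(-4)) = (7 + p)/(p + 12) = (7 + p)/(12 + p))
y = 264/13 (y = (96 - 63)*((7 + 1)/(12 + 1)) = 33*(8/13) = 264/13 ≈ 20.308)
-42188*(-10400/y) + 42919/((95*(-137))) = -42188/((264/13)/(-10400)) + 42919/((95*(-137))) = -42188/((264/13)*(-1/10400)) + 42919/(-13015) = -42188/(-33/16900) + 42919*(-1/13015) = -42188*(-16900/33) - 42919/13015 = 712977200/33 - 42919/13015 = 9279396841673/429495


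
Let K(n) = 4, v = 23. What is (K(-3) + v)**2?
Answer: 729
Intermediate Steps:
(K(-3) + v)**2 = (4 + 23)**2 = 27**2 = 729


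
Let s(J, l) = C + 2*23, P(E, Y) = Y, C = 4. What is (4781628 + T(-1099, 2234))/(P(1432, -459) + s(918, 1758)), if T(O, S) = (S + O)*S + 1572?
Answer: -7318790/409 ≈ -17894.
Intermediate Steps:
s(J, l) = 50 (s(J, l) = 4 + 2*23 = 4 + 46 = 50)
T(O, S) = 1572 + S*(O + S) (T(O, S) = (O + S)*S + 1572 = S*(O + S) + 1572 = 1572 + S*(O + S))
(4781628 + T(-1099, 2234))/(P(1432, -459) + s(918, 1758)) = (4781628 + (1572 + 2234**2 - 1099*2234))/(-459 + 50) = (4781628 + (1572 + 4990756 - 2455166))/(-409) = (4781628 + 2537162)*(-1/409) = 7318790*(-1/409) = -7318790/409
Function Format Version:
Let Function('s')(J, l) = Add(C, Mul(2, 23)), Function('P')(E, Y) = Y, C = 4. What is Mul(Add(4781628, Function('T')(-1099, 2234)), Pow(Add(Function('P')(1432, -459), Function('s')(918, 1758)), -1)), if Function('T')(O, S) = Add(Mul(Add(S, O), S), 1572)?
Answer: Rational(-7318790, 409) ≈ -17894.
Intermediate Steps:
Function('s')(J, l) = 50 (Function('s')(J, l) = Add(4, Mul(2, 23)) = Add(4, 46) = 50)
Function('T')(O, S) = Add(1572, Mul(S, Add(O, S))) (Function('T')(O, S) = Add(Mul(Add(O, S), S), 1572) = Add(Mul(S, Add(O, S)), 1572) = Add(1572, Mul(S, Add(O, S))))
Mul(Add(4781628, Function('T')(-1099, 2234)), Pow(Add(Function('P')(1432, -459), Function('s')(918, 1758)), -1)) = Mul(Add(4781628, Add(1572, Pow(2234, 2), Mul(-1099, 2234))), Pow(Add(-459, 50), -1)) = Mul(Add(4781628, Add(1572, 4990756, -2455166)), Pow(-409, -1)) = Mul(Add(4781628, 2537162), Rational(-1, 409)) = Mul(7318790, Rational(-1, 409)) = Rational(-7318790, 409)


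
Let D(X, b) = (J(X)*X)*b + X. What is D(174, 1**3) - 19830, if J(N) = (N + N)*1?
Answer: 40896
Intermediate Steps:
J(N) = 2*N (J(N) = (2*N)*1 = 2*N)
D(X, b) = X + 2*b*X**2 (D(X, b) = ((2*X)*X)*b + X = (2*X**2)*b + X = 2*b*X**2 + X = X + 2*b*X**2)
D(174, 1**3) - 19830 = 174*(1 + 2*174*1**3) - 19830 = 174*(1 + 2*174*1) - 19830 = 174*(1 + 348) - 19830 = 174*349 - 19830 = 60726 - 19830 = 40896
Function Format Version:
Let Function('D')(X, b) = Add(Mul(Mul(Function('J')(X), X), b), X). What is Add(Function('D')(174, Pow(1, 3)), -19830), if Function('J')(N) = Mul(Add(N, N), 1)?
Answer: 40896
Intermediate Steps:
Function('J')(N) = Mul(2, N) (Function('J')(N) = Mul(Mul(2, N), 1) = Mul(2, N))
Function('D')(X, b) = Add(X, Mul(2, b, Pow(X, 2))) (Function('D')(X, b) = Add(Mul(Mul(Mul(2, X), X), b), X) = Add(Mul(Mul(2, Pow(X, 2)), b), X) = Add(Mul(2, b, Pow(X, 2)), X) = Add(X, Mul(2, b, Pow(X, 2))))
Add(Function('D')(174, Pow(1, 3)), -19830) = Add(Mul(174, Add(1, Mul(2, 174, Pow(1, 3)))), -19830) = Add(Mul(174, Add(1, Mul(2, 174, 1))), -19830) = Add(Mul(174, Add(1, 348)), -19830) = Add(Mul(174, 349), -19830) = Add(60726, -19830) = 40896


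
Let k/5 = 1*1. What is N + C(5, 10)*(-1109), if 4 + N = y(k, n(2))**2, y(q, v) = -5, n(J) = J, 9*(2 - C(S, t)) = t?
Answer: -8683/9 ≈ -964.78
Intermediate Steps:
C(S, t) = 2 - t/9
k = 5 (k = 5*(1*1) = 5*1 = 5)
N = 21 (N = -4 + (-5)**2 = -4 + 25 = 21)
N + C(5, 10)*(-1109) = 21 + (2 - 1/9*10)*(-1109) = 21 + (2 - 10/9)*(-1109) = 21 + (8/9)*(-1109) = 21 - 8872/9 = -8683/9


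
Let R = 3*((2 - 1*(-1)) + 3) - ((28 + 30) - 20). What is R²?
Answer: 400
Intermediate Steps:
R = -20 (R = 3*((2 + 1) + 3) - (58 - 20) = 3*(3 + 3) - 1*38 = 3*6 - 38 = 18 - 38 = -20)
R² = (-20)² = 400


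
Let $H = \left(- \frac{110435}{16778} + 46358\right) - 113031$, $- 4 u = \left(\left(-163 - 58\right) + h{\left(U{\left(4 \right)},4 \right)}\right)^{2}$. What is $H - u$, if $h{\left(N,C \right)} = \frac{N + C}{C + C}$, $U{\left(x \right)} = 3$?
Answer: $- \frac{117184699643}{2147584} \approx -54566.0$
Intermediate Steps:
$h{\left(N,C \right)} = \frac{C + N}{2 C}$
$u = - \frac{3101121}{256}$ ($u = - \frac{\left(\left(-163 - 58\right) + \frac{4 + 3}{2 \cdot 4}\right)^{2}}{4} = - \frac{\left(\left(-163 - 58\right) + \frac{1}{2} \cdot \frac{1}{4} \cdot 7\right)^{2}}{4} = - \frac{\left(-221 + \frac{7}{8}\right)^{2}}{4} = - \frac{\left(- \frac{1761}{8}\right)^{2}}{4} = \left(- \frac{1}{4}\right) \frac{3101121}{64} = - \frac{3101121}{256} \approx -12114.0$)
$H = - \frac{1118750029}{16778}$ ($H = \left(\left(-110435\right) \frac{1}{16778} + 46358\right) - 113031 = \left(- \frac{110435}{16778} + 46358\right) - 113031 = \frac{777684089}{16778} - 113031 = - \frac{1118750029}{16778} \approx -66680.0$)
$H - u = - \frac{1118750029}{16778} - - \frac{3101121}{256} = - \frac{1118750029}{16778} + \frac{3101121}{256} = - \frac{117184699643}{2147584}$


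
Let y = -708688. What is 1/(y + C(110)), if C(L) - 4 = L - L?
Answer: -1/708684 ≈ -1.4111e-6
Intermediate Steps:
C(L) = 4 (C(L) = 4 + (L - L) = 4 + 0 = 4)
1/(y + C(110)) = 1/(-708688 + 4) = 1/(-708684) = -1/708684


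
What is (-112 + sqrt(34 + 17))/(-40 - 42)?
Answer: 56/41 - sqrt(51)/82 ≈ 1.2788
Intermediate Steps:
(-112 + sqrt(34 + 17))/(-40 - 42) = (-112 + sqrt(51))/(-82) = -(-112 + sqrt(51))/82 = 56/41 - sqrt(51)/82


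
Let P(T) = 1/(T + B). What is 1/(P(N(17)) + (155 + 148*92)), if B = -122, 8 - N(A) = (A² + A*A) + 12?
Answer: 704/9694783 ≈ 7.2616e-5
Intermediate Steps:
N(A) = -4 - 2*A² (N(A) = 8 - ((A² + A*A) + 12) = 8 - ((A² + A²) + 12) = 8 - (2*A² + 12) = 8 - (12 + 2*A²) = 8 + (-12 - 2*A²) = -4 - 2*A²)
P(T) = 1/(-122 + T) (P(T) = 1/(T - 122) = 1/(-122 + T))
1/(P(N(17)) + (155 + 148*92)) = 1/(1/(-122 + (-4 - 2*17²)) + (155 + 148*92)) = 1/(1/(-122 + (-4 - 2*289)) + (155 + 13616)) = 1/(1/(-122 + (-4 - 578)) + 13771) = 1/(1/(-122 - 582) + 13771) = 1/(1/(-704) + 13771) = 1/(-1/704 + 13771) = 1/(9694783/704) = 704/9694783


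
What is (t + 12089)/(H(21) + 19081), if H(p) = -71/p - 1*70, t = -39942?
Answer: -584913/399160 ≈ -1.4654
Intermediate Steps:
H(p) = -70 - 71/p (H(p) = -71/p - 70 = -70 - 71/p)
(t + 12089)/(H(21) + 19081) = (-39942 + 12089)/((-70 - 71/21) + 19081) = -27853/((-70 - 71*1/21) + 19081) = -27853/((-70 - 71/21) + 19081) = -27853/(-1541/21 + 19081) = -27853/399160/21 = -27853*21/399160 = -584913/399160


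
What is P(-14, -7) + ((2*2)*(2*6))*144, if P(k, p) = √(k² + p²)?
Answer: 6912 + 7*√5 ≈ 6927.7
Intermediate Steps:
P(-14, -7) + ((2*2)*(2*6))*144 = √((-14)² + (-7)²) + ((2*2)*(2*6))*144 = √(196 + 49) + (4*12)*144 = √245 + 48*144 = 7*√5 + 6912 = 6912 + 7*√5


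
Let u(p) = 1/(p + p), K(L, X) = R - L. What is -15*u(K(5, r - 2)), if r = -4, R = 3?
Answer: 15/4 ≈ 3.7500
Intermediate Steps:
K(L, X) = 3 - L
u(p) = 1/(2*p)
-15*u(K(5, r - 2)) = -15/(2*(3 - 1*5)) = -15/(2*(3 - 5)) = -15/(2*(-2)) = -15*(-1)/(2*2) = -15*(-1/4) = 15/4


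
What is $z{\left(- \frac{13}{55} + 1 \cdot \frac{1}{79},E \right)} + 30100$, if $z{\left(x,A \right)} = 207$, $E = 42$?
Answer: $30307$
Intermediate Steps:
$z{\left(- \frac{13}{55} + 1 \cdot \frac{1}{79},E \right)} + 30100 = 207 + 30100 = 30307$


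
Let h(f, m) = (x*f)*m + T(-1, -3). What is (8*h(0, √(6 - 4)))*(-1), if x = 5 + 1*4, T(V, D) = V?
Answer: 8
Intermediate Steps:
x = 9 (x = 5 + 4 = 9)
h(f, m) = -1 + 9*f*m (h(f, m) = (9*f)*m - 1 = 9*f*m - 1 = -1 + 9*f*m)
(8*h(0, √(6 - 4)))*(-1) = (8*(-1 + 9*0*√(6 - 4)))*(-1) = (8*(-1 + 9*0*√2))*(-1) = (8*(-1 + 0))*(-1) = (8*(-1))*(-1) = -8*(-1) = 8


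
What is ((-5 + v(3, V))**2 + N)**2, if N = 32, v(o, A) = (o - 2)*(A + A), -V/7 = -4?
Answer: 6932689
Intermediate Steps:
V = 28 (V = -7*(-4) = 28)
v(o, A) = 2*A*(-2 + o) (v(o, A) = (-2 + o)*(2*A) = 2*A*(-2 + o))
((-5 + v(3, V))**2 + N)**2 = ((-5 + 2*28*(-2 + 3))**2 + 32)**2 = ((-5 + 2*28*1)**2 + 32)**2 = ((-5 + 56)**2 + 32)**2 = (51**2 + 32)**2 = (2601 + 32)**2 = 2633**2 = 6932689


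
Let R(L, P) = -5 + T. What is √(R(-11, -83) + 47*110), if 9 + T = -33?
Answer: √5123 ≈ 71.575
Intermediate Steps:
T = -42 (T = -9 - 33 = -42)
R(L, P) = -47 (R(L, P) = -5 - 42 = -47)
√(R(-11, -83) + 47*110) = √(-47 + 47*110) = √(-47 + 5170) = √5123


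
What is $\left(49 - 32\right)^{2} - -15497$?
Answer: $15786$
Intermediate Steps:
$\left(49 - 32\right)^{2} - -15497 = 17^{2} + 15497 = 289 + 15497 = 15786$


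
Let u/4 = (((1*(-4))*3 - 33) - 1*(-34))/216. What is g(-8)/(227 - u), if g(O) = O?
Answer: -432/12269 ≈ -0.035211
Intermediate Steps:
u = -11/54 (u = 4*((((1*(-4))*3 - 33) - 1*(-34))/216) = 4*(((-4*3 - 33) + 34)*(1/216)) = 4*(((-12 - 33) + 34)*(1/216)) = 4*((-45 + 34)*(1/216)) = 4*(-11*1/216) = 4*(-11/216) = -11/54 ≈ -0.20370)
g(-8)/(227 - u) = -8/(227 - 1*(-11/54)) = -8/(227 + 11/54) = -8/12269/54 = -8*54/12269 = -432/12269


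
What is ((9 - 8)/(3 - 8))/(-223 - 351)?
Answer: 1/2870 ≈ 0.00034843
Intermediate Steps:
((9 - 8)/(3 - 8))/(-223 - 351) = (1/(-5))/(-574) = (1*(-⅕))*(-1/574) = -⅕*(-1/574) = 1/2870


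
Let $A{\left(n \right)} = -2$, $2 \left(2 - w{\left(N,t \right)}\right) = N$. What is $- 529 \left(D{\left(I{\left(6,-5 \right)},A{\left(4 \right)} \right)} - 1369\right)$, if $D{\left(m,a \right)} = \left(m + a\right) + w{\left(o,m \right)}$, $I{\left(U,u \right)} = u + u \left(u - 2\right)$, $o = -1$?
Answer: $\frac{1416133}{2} \approx 7.0807 \cdot 10^{5}$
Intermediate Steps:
$w{\left(N,t \right)} = 2 - \frac{N}{2}$
$I{\left(U,u \right)} = u + u \left(-2 + u\right)$
$D{\left(m,a \right)} = \frac{5}{2} + a + m$ ($D{\left(m,a \right)} = \left(m + a\right) + \left(2 - - \frac{1}{2}\right) = \left(a + m\right) + \left(2 + \frac{1}{2}\right) = \left(a + m\right) + \frac{5}{2} = \frac{5}{2} + a + m$)
$- 529 \left(D{\left(I{\left(6,-5 \right)},A{\left(4 \right)} \right)} - 1369\right) = - 529 \left(\left(\frac{5}{2} - 2 - 5 \left(-1 - 5\right)\right) - 1369\right) = - 529 \left(\left(\frac{5}{2} - 2 - -30\right) - 1369\right) = - 529 \left(\left(\frac{5}{2} - 2 + 30\right) - 1369\right) = - 529 \left(\frac{61}{2} - 1369\right) = \left(-529\right) \left(- \frac{2677}{2}\right) = \frac{1416133}{2}$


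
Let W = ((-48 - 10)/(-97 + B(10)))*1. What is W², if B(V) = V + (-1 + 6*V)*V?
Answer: 3364/253009 ≈ 0.013296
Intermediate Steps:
B(V) = V + V*(-1 + 6*V)
W = -58/503 (W = ((-48 - 10)/(-97 + 6*10²))*1 = -58/(-97 + 6*100)*1 = -58/(-97 + 600)*1 = -58/503*1 = -58/503 ≈ -0.11531)
W² = (-58/503)² = 3364/253009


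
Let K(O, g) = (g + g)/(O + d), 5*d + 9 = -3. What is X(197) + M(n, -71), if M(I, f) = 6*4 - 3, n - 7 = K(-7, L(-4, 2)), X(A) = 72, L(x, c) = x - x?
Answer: 93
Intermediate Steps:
d = -12/5 (d = -9/5 + (⅕)*(-3) = -9/5 - ⅗ = -12/5 ≈ -2.4000)
L(x, c) = 0
K(O, g) = 2*g/(-12/5 + O) (K(O, g) = (g + g)/(O - 12/5) = (2*g)/(-12/5 + O) = 2*g/(-12/5 + O))
n = 7 (n = 7 + 10*0/(-12 + 5*(-7)) = 7 + 10*0/(-12 - 35) = 7 + 10*0/(-47) = 7 + 10*0*(-1/47) = 7 + 0 = 7)
M(I, f) = 21 (M(I, f) = 24 - 3 = 21)
X(197) + M(n, -71) = 72 + 21 = 93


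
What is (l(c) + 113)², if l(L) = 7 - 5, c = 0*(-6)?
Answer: 13225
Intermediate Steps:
c = 0
l(L) = 2
(l(c) + 113)² = (2 + 113)² = 115² = 13225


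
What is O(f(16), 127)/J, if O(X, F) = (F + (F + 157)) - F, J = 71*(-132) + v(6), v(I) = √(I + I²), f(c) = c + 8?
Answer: -443608/14639057 - 142*√42/43917171 ≈ -0.030324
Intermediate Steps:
f(c) = 8 + c
J = -9372 + √42 (J = 71*(-132) + √(6*(1 + 6)) = -9372 + √(6*7) = -9372 + √42 ≈ -9365.5)
O(X, F) = 157 + F (O(X, F) = (F + (157 + F)) - F = (157 + 2*F) - F = 157 + F)
O(f(16), 127)/J = (157 + 127)/(-9372 + √42) = 284/(-9372 + √42)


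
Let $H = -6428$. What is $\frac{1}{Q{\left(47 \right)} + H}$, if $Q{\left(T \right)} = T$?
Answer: $- \frac{1}{6381} \approx -0.00015672$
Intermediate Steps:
$\frac{1}{Q{\left(47 \right)} + H} = \frac{1}{47 - 6428} = \frac{1}{-6381} = - \frac{1}{6381}$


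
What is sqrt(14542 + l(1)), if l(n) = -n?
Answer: sqrt(14541) ≈ 120.59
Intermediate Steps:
sqrt(14542 + l(1)) = sqrt(14542 - 1*1) = sqrt(14542 - 1) = sqrt(14541)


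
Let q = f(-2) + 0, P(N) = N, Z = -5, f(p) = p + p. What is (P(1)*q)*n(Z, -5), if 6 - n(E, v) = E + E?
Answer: -64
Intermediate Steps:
f(p) = 2*p
n(E, v) = 6 - 2*E (n(E, v) = 6 - (E + E) = 6 - 2*E)
q = -4 (q = 2*(-2) + 0 = -4 + 0 = -4)
(P(1)*q)*n(Z, -5) = (1*(-4))*(6 - 2*(-5)) = -4*(6 + 10) = -4*16 = -64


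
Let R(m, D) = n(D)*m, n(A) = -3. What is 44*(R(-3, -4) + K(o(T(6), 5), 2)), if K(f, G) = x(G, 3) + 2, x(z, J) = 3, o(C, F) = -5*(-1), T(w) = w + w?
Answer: 616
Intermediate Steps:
T(w) = 2*w
o(C, F) = 5
R(m, D) = -3*m
K(f, G) = 5 (K(f, G) = 3 + 2 = 5)
44*(R(-3, -4) + K(o(T(6), 5), 2)) = 44*(-3*(-3) + 5) = 44*(9 + 5) = 44*14 = 616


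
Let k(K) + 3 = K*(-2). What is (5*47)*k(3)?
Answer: -2115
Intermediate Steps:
k(K) = -3 - 2*K (k(K) = -3 + K*(-2) = -3 - 2*K)
(5*47)*k(3) = (5*47)*(-3 - 2*3) = 235*(-3 - 6) = 235*(-9) = -2115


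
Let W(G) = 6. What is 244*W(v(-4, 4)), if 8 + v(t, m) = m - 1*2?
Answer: 1464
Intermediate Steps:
v(t, m) = -10 + m (v(t, m) = -8 + (m - 1*2) = -8 + (m - 2) = -8 + (-2 + m) = -10 + m)
244*W(v(-4, 4)) = 244*6 = 1464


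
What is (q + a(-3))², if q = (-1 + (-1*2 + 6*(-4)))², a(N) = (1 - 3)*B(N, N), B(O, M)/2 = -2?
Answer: 543169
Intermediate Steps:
B(O, M) = -4 (B(O, M) = 2*(-2) = -4)
a(N) = 8 (a(N) = (1 - 3)*(-4) = -2*(-4) = 8)
q = 729 (q = (-1 + (-2 - 24))² = (-1 - 26)² = (-27)² = 729)
(q + a(-3))² = (729 + 8)² = 737² = 543169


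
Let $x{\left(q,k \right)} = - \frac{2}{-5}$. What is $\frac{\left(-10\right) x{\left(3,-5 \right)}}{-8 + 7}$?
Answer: $4$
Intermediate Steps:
$x{\left(q,k \right)} = \frac{2}{5}$ ($x{\left(q,k \right)} = \left(-2\right) \left(- \frac{1}{5}\right) = \frac{2}{5}$)
$\frac{\left(-10\right) x{\left(3,-5 \right)}}{-8 + 7} = \frac{\left(-10\right) \frac{2}{5}}{-8 + 7} = - \frac{4}{-1} = \left(-4\right) \left(-1\right) = 4$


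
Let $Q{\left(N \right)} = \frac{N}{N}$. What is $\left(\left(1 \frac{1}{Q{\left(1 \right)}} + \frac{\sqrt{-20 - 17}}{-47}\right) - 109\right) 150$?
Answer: $-16200 - \frac{150 i \sqrt{37}}{47} \approx -16200.0 - 19.413 i$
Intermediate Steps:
$Q{\left(N \right)} = 1$
$\left(\left(1 \frac{1}{Q{\left(1 \right)}} + \frac{\sqrt{-20 - 17}}{-47}\right) - 109\right) 150 = \left(\left(1 \cdot 1^{-1} + \frac{\sqrt{-20 - 17}}{-47}\right) - 109\right) 150 = \left(\left(1 \cdot 1 + \sqrt{-37} \left(- \frac{1}{47}\right)\right) - 109\right) 150 = \left(\left(1 + i \sqrt{37} \left(- \frac{1}{47}\right)\right) - 109\right) 150 = \left(\left(1 - \frac{i \sqrt{37}}{47}\right) - 109\right) 150 = \left(-108 - \frac{i \sqrt{37}}{47}\right) 150 = -16200 - \frac{150 i \sqrt{37}}{47}$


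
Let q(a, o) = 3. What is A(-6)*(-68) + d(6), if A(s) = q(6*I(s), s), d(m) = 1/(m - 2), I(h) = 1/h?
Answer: -815/4 ≈ -203.75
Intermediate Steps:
d(m) = 1/(-2 + m)
A(s) = 3
A(-6)*(-68) + d(6) = 3*(-68) + 1/(-2 + 6) = -204 + 1/4 = -204 + ¼ = -815/4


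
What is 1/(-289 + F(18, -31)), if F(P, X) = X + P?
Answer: -1/302 ≈ -0.0033113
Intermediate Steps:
F(P, X) = P + X
1/(-289 + F(18, -31)) = 1/(-289 + (18 - 31)) = 1/(-289 - 13) = 1/(-302) = -1/302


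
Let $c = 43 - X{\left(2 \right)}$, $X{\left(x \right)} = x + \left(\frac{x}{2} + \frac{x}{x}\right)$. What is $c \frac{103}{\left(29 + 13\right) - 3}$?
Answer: $103$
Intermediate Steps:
$X{\left(x \right)} = 1 + \frac{3 x}{2}$ ($X{\left(x \right)} = x + \left(x \frac{1}{2} + 1\right) = x + \left(\frac{x}{2} + 1\right) = x + \left(1 + \frac{x}{2}\right) = 1 + \frac{3 x}{2}$)
$c = 39$ ($c = 43 - \left(1 + \frac{3}{2} \cdot 2\right) = 43 - \left(1 + 3\right) = 43 - 4 = 39$)
$c \frac{103}{\left(29 + 13\right) - 3} = 39 \frac{103}{\left(29 + 13\right) - 3} = 39 \frac{103}{42 - 3} = 39 \cdot \frac{103}{39} = 103$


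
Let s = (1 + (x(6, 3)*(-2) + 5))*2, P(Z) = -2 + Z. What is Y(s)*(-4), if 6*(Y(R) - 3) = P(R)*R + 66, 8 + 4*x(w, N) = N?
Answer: -226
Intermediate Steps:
x(w, N) = -2 + N/4
s = 17 (s = (1 + ((-2 + (¼)*3)*(-2) + 5))*2 = (1 + ((-2 + ¾)*(-2) + 5))*2 = (1 + (-5/4*(-2) + 5))*2 = (1 + (5/2 + 5))*2 = (1 + 15/2)*2 = (17/2)*2 = 17)
Y(R) = 14 + R*(-2 + R)/6 (Y(R) = 3 + ((-2 + R)*R + 66)/6 = 3 + (R*(-2 + R) + 66)/6 = 3 + (66 + R*(-2 + R))/6 = 3 + (11 + R*(-2 + R)/6) = 14 + R*(-2 + R)/6)
Y(s)*(-4) = (14 + (⅙)*17*(-2 + 17))*(-4) = (14 + (⅙)*17*15)*(-4) = (14 + 85/2)*(-4) = (113/2)*(-4) = -226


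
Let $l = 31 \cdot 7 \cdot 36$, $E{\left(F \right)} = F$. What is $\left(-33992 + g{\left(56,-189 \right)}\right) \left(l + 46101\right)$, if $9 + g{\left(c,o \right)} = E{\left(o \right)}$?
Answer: $-1843285470$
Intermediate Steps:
$g{\left(c,o \right)} = -9 + o$
$l = 7812$ ($l = 217 \cdot 36 = 7812$)
$\left(-33992 + g{\left(56,-189 \right)}\right) \left(l + 46101\right) = \left(-33992 - 198\right) \left(7812 + 46101\right) = \left(-33992 - 198\right) 53913 = \left(-34190\right) 53913 = -1843285470$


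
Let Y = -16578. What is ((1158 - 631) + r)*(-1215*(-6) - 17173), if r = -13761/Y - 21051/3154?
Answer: -7480792459370/1452417 ≈ -5.1506e+6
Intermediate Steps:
r = -8488369/1452417 (r = -13761/(-16578) - 21051/3154 = -13761*(-1/16578) - 21051*1/3154 = 1529/1842 - 21051/3154 = -8488369/1452417 ≈ -5.8443)
((1158 - 631) + r)*(-1215*(-6) - 17173) = ((1158 - 631) - 8488369/1452417)*(-1215*(-6) - 17173) = (527 - 8488369/1452417)*(7290 - 17173) = (756935390/1452417)*(-9883) = -7480792459370/1452417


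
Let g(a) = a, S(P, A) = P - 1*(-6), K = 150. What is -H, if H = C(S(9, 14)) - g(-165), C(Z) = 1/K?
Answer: -24751/150 ≈ -165.01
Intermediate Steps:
S(P, A) = 6 + P (S(P, A) = P + 6 = 6 + P)
C(Z) = 1/150
H = 24751/150 (H = 1/150 - 1*(-165) = 1/150 + 165 = 24751/150 ≈ 165.01)
-H = -1*24751/150 = -24751/150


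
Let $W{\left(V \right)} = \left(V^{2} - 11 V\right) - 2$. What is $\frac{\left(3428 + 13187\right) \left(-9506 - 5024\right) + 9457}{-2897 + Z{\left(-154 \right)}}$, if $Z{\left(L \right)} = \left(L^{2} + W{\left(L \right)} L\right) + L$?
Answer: $\frac{80468831}{1297389} \approx 62.024$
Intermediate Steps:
$W{\left(V \right)} = -2 + V^{2} - 11 V$
$Z{\left(L \right)} = L + L^{2} + L \left(-2 + L^{2} - 11 L\right)$ ($Z{\left(L \right)} = \left(L^{2} + \left(-2 + L^{2} - 11 L\right) L\right) + L = \left(L^{2} + L \left(-2 + L^{2} - 11 L\right)\right) + L = L + L^{2} + L \left(-2 + L^{2} - 11 L\right)$)
$\frac{\left(3428 + 13187\right) \left(-9506 - 5024\right) + 9457}{-2897 + Z{\left(-154 \right)}} = \frac{\left(3428 + 13187\right) \left(-9506 - 5024\right) + 9457}{-2897 - 154 \left(-1 + \left(-154\right)^{2} - -1540\right)} = \frac{16615 \left(-14530\right) + 9457}{-2897 - 154 \left(-1 + 23716 + 1540\right)} = \frac{-241415950 + 9457}{-2897 - 3889270} = - \frac{241406493}{-2897 - 3889270} = - \frac{241406493}{-3892167} = \left(-241406493\right) \left(- \frac{1}{3892167}\right) = \frac{80468831}{1297389}$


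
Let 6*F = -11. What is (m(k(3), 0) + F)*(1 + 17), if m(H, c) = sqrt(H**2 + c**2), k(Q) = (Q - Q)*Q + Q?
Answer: 21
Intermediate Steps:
k(Q) = Q (k(Q) = 0*Q + Q = 0 + Q = Q)
F = -11/6 (F = (1/6)*(-11) = -11/6 ≈ -1.8333)
(m(k(3), 0) + F)*(1 + 17) = (sqrt(3**2 + 0**2) - 11/6)*(1 + 17) = (sqrt(9 + 0) - 11/6)*18 = (sqrt(9) - 11/6)*18 = (3 - 11/6)*18 = (7/6)*18 = 21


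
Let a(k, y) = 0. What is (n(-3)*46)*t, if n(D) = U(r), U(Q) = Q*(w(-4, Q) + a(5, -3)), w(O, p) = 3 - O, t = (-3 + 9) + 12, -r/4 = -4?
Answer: 92736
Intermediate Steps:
r = 16 (r = -4*(-4) = 16)
t = 18 (t = 6 + 12 = 18)
U(Q) = 7*Q (U(Q) = Q*((3 - 1*(-4)) + 0) = Q*((3 + 4) + 0) = Q*(7 + 0) = Q*7 = 7*Q)
n(D) = 112 (n(D) = 7*16 = 112)
(n(-3)*46)*t = (112*46)*18 = 5152*18 = 92736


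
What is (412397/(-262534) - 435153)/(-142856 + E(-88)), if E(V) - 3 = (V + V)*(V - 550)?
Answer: 114242870099/8024351710 ≈ 14.237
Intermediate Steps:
E(V) = 3 + 2*V*(-550 + V) (E(V) = 3 + (V + V)*(V - 550) = 3 + (2*V)*(-550 + V) = 3 + 2*V*(-550 + V))
(412397/(-262534) - 435153)/(-142856 + E(-88)) = (412397/(-262534) - 435153)/(-142856 + (3 - 1100*(-88) + 2*(-88)**2)) = (412397*(-1/262534) - 435153)/(-142856 + (3 + 96800 + 2*7744)) = (-412397/262534 - 435153)/(-142856 + (3 + 96800 + 15488)) = -114242870099/(262534*(-142856 + 112291)) = -114242870099/262534/(-30565) = -114242870099/262534*(-1/30565) = 114242870099/8024351710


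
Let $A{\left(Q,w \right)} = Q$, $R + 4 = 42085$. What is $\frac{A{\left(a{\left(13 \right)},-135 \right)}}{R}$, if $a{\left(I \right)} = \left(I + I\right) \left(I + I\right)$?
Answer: $\frac{4}{249} \approx 0.016064$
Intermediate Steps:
$R = 42081$ ($R = -4 + 42085 = 42081$)
$a{\left(I \right)} = 4 I^{2}$ ($a{\left(I \right)} = 2 I 2 I = 4 I^{2}$)
$\frac{A{\left(a{\left(13 \right)},-135 \right)}}{R} = \frac{4 \cdot 13^{2}}{42081} = 4 \cdot 169 \cdot \frac{1}{42081} = 676 \cdot \frac{1}{42081} = \frac{4}{249}$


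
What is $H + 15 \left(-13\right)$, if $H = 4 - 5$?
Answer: $-196$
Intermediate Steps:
$H = -1$ ($H = 4 - 5 = -1$)
$H + 15 \left(-13\right) = -1 + 15 \left(-13\right) = -1 - 195 = -196$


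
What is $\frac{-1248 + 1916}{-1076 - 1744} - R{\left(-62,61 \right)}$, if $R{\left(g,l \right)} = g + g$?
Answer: $\frac{87253}{705} \approx 123.76$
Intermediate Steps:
$R{\left(g,l \right)} = 2 g$
$\frac{-1248 + 1916}{-1076 - 1744} - R{\left(-62,61 \right)} = \frac{-1248 + 1916}{-1076 - 1744} - 2 \left(-62\right) = \frac{668}{-2820} - -124 = 668 \left(- \frac{1}{2820}\right) + 124 = - \frac{167}{705} + 124 = \frac{87253}{705}$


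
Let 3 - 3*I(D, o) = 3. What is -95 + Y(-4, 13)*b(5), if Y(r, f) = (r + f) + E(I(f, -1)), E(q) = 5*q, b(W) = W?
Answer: -50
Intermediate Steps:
I(D, o) = 0 (I(D, o) = 1 - ⅓*3 = 1 - 1 = 0)
Y(r, f) = f + r (Y(r, f) = (r + f) + 5*0 = (f + r) + 0 = f + r)
-95 + Y(-4, 13)*b(5) = -95 + (13 - 4)*5 = -95 + 9*5 = -95 + 45 = -50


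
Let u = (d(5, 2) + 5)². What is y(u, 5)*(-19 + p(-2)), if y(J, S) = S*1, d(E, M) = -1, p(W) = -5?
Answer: -120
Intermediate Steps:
u = 16 (u = (-1 + 5)² = 4² = 16)
y(J, S) = S
y(u, 5)*(-19 + p(-2)) = 5*(-19 - 5) = 5*(-24) = -120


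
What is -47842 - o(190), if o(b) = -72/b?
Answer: -4544954/95 ≈ -47842.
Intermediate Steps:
-47842 - o(190) = -47842 - (-72)/190 = -47842 - 1*(-36/95) = -47842 + 36/95 = -4544954/95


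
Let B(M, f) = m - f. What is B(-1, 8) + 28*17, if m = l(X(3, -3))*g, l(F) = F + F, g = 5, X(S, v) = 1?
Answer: 478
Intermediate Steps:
l(F) = 2*F
m = 10 (m = (2*1)*5 = 2*5 = 10)
B(M, f) = 10 - f
B(-1, 8) + 28*17 = (10 - 1*8) + 28*17 = (10 - 8) + 476 = 2 + 476 = 478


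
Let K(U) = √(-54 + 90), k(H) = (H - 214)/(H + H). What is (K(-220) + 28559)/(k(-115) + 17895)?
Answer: 6569950/4116179 ≈ 1.5961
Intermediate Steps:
k(H) = (-214 + H)/(2*H) (k(H) = (-214 + H)/((2*H)) = (-214 + H)*(1/(2*H)) = (-214 + H)/(2*H))
K(U) = 6 (K(U) = √36 = 6)
(K(-220) + 28559)/(k(-115) + 17895) = (6 + 28559)/((½)*(-214 - 115)/(-115) + 17895) = 28565/((½)*(-1/115)*(-329) + 17895) = 28565/(329/230 + 17895) = 28565/(4116179/230) = 28565*(230/4116179) = 6569950/4116179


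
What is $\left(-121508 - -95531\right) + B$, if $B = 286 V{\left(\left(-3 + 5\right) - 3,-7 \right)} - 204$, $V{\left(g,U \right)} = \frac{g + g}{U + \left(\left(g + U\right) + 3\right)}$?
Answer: $- \frac{78400}{3} \approx -26133.0$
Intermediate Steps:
$V{\left(g,U \right)} = \frac{2 g}{3 + g + 2 U}$ ($V{\left(g,U \right)} = \frac{2 g}{U + \left(\left(U + g\right) + 3\right)} = \frac{2 g}{U + \left(3 + U + g\right)} = \frac{2 g}{3 + g + 2 U}$)
$B = - \frac{469}{3}$ ($B = 286 \frac{2 \left(\left(-3 + 5\right) - 3\right)}{3 + \left(\left(-3 + 5\right) - 3\right) + 2 \left(-7\right)} - 204 = 286 \frac{2 \left(2 - 3\right)}{3 + \left(2 - 3\right) - 14} - 204 = 286 \cdot 2 \left(-1\right) \frac{1}{3 - 1 - 14} - 204 = 286 \cdot 2 \left(-1\right) \frac{1}{-12} - 204 = 286 \cdot 2 \left(-1\right) \left(- \frac{1}{12}\right) - 204 = 286 \cdot \frac{1}{6} - 204 = \frac{143}{3} - 204 = - \frac{469}{3} \approx -156.33$)
$\left(-121508 - -95531\right) + B = \left(-121508 - -95531\right) - \frac{469}{3} = \left(-121508 + 95531\right) - \frac{469}{3} = -25977 - \frac{469}{3} = - \frac{78400}{3}$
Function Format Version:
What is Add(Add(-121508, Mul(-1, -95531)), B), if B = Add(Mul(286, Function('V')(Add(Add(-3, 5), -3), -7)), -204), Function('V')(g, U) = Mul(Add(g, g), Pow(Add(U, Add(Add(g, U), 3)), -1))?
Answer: Rational(-78400, 3) ≈ -26133.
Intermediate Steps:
Function('V')(g, U) = Mul(2, g, Pow(Add(3, g, Mul(2, U)), -1)) (Function('V')(g, U) = Mul(Mul(2, g), Pow(Add(U, Add(Add(U, g), 3)), -1)) = Mul(Mul(2, g), Pow(Add(U, Add(3, U, g)), -1)) = Mul(Mul(2, g), Pow(Add(3, g, Mul(2, U)), -1)) = Mul(2, g, Pow(Add(3, g, Mul(2, U)), -1)))
B = Rational(-469, 3) (B = Add(Mul(286, Mul(2, Add(Add(-3, 5), -3), Pow(Add(3, Add(Add(-3, 5), -3), Mul(2, -7)), -1))), -204) = Add(Mul(286, Mul(2, Add(2, -3), Pow(Add(3, Add(2, -3), -14), -1))), -204) = Add(Mul(286, Mul(2, -1, Pow(Add(3, -1, -14), -1))), -204) = Add(Mul(286, Mul(2, -1, Pow(-12, -1))), -204) = Add(Mul(286, Mul(2, -1, Rational(-1, 12))), -204) = Add(Mul(286, Rational(1, 6)), -204) = Add(Rational(143, 3), -204) = Rational(-469, 3) ≈ -156.33)
Add(Add(-121508, Mul(-1, -95531)), B) = Add(Add(-121508, Mul(-1, -95531)), Rational(-469, 3)) = Add(Add(-121508, 95531), Rational(-469, 3)) = Add(-25977, Rational(-469, 3)) = Rational(-78400, 3)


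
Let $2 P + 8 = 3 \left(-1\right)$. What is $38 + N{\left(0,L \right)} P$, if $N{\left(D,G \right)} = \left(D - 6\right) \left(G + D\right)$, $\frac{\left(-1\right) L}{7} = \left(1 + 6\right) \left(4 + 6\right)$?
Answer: $-16132$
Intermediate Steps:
$L = -490$ ($L = - 7 \left(1 + 6\right) \left(4 + 6\right) = - 7 \cdot 7 \cdot 10 = \left(-7\right) 70 = -490$)
$P = - \frac{11}{2}$ ($P = -4 + \frac{3 \left(-1\right)}{2} = -4 + \frac{1}{2} \left(-3\right) = -4 - \frac{3}{2} = - \frac{11}{2} \approx -5.5$)
$N{\left(D,G \right)} = \left(-6 + D\right) \left(D + G\right)$
$38 + N{\left(0,L \right)} P = 38 + \left(0^{2} - 0 - -2940 + 0 \left(-490\right)\right) \left(- \frac{11}{2}\right) = 38 + \left(0 + 0 + 2940 + 0\right) \left(- \frac{11}{2}\right) = 38 + 2940 \left(- \frac{11}{2}\right) = 38 - 16170 = -16132$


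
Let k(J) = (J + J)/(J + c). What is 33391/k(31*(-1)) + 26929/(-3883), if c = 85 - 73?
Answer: 2461818209/240746 ≈ 10226.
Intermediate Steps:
c = 12
k(J) = 2*J/(12 + J) (k(J) = (J + J)/(J + 12) = (2*J)/(12 + J) = 2*J/(12 + J))
33391/k(31*(-1)) + 26929/(-3883) = 33391/((2*(31*(-1))/(12 + 31*(-1)))) + 26929/(-3883) = 33391/((2*(-31)/(12 - 31))) + 26929*(-1/3883) = 33391/((2*(-31)/(-19))) - 26929/3883 = 33391/((2*(-31)*(-1/19))) - 26929/3883 = 33391/(62/19) - 26929/3883 = 33391*(19/62) - 26929/3883 = 634429/62 - 26929/3883 = 2461818209/240746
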